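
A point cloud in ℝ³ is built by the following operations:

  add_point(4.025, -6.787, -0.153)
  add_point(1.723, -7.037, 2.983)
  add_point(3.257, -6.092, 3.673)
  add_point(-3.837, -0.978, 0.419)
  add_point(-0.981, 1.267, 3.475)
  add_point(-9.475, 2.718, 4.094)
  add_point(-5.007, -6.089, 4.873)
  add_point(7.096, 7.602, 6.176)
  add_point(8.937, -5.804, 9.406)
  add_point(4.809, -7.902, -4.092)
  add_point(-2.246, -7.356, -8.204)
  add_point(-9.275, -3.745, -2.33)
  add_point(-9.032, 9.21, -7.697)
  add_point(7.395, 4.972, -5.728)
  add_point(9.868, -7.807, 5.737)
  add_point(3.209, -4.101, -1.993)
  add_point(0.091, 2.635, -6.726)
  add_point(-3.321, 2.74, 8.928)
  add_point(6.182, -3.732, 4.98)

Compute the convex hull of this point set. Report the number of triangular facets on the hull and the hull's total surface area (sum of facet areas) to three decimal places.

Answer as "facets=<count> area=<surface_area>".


facets=20 area=1175.641

Points on the hull: [1, 5, 6, 7, 8, 9, 10, 11, 12, 13, 14, 17] (12 of 19).

Triangle areas on the boundary:
  f1: (p17, p12, p5) → 45.2138
  f2: (p17, p7, p12) → 110.3534
  f3: (p17, p6, p5) → 35.5121
  f4: (p13, p7, p14) → 92.6165
  f5: (p13, p10, p12) → 123.3982
  f6: (p13, p7, p12) → 104.0700
  f7: (p11, p6, p5) → 36.6194
  f8: (p11, p6, p10) → 42.7609
  f9: (p11, p12, p5) → 58.9921
  f10: (p11, p10, p12) → 68.7134
  f11: (p1, p6, p14) → 17.1327
  f12: (p1, p6, p10) → 41.8005
  f13: (p8, p6, p14) → 31.3311
  f14: (p8, p17, p6) → 68.8117
  f15: (p8, p7, p14) → 28.5930
  f16: (p8, p17, p7) → 77.5081
  f17: (p9, p13, p14) → 73.1379
  f18: (p9, p13, p10) → 54.1023
  f19: (p9, p1, p14) → 33.3751
  f20: (p9, p1, p10) → 31.5983
Σ area = 1175.641

Check V−E+F: 12 − 30 + 20 = 2.


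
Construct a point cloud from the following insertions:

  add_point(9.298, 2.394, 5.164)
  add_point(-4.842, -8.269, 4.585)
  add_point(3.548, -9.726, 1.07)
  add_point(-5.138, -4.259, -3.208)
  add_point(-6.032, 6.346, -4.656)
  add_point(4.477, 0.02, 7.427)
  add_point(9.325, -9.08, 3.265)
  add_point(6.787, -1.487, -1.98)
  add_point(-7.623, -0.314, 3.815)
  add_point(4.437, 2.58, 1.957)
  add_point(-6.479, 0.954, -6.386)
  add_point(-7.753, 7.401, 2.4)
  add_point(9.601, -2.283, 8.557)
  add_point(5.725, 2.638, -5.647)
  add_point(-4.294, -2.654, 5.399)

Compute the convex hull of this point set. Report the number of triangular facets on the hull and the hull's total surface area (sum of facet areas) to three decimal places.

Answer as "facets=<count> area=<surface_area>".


facets=22 area=836.344

Points on the hull: [0, 1, 2, 3, 4, 5, 6, 8, 10, 11, 12, 13, 14] (13 of 15).

Per-facet area ½‖(b−a)×(c−a)‖:
  f1: (p13, p10, p2) → 85.2632
  f2: (p4, p10, p11) → 19.0041
  f3: (p4, p13, p10) → 34.1494
  f4: (p4, p0, p11) → 65.5605
  f5: (p4, p0, p13) → 68.5611
  f6: (p6, p13, p2) → 44.1395
  f7: (p6, p1, p12) → 61.2637
  f8: (p6, p1, p2) → 20.5653
  f9: (p6, p0, p12) → 23.9674
  f10: (p6, p0, p13) → 65.6367
  f11: (p14, p1, p12) → 40.1593
  f12: (p3, p10, p2) → 22.0373
  f13: (p3, p1, p2) → 39.2520
  f14: (p5, p14, p11) → 51.6579
  f15: (p5, p14, p12) → 17.3831
  f16: (p5, p0, p11) → 41.5121
  f17: (p5, p0, p12) → 14.4761
  f18: (p8, p14, p11) → 13.6360
  f19: (p8, p14, p1) → 11.3907
  f20: (p8, p10, p11) → 38.7431
  f21: (p8, p3, p10) → 26.3348
  f22: (p8, p3, p1) → 31.6509
Σ area = 836.344

Euler: V−E+F = 13−33+22 = 2.


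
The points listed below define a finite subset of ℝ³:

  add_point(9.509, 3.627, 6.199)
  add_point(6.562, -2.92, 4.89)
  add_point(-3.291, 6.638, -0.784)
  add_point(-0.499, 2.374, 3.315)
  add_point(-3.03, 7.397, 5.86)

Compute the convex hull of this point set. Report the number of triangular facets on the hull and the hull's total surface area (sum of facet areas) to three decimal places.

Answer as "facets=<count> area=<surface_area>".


Extreme-point indices: [0, 1, 2, 3, 4] — 5 of 5 on the boundary.

Area of each hull facet:
  f1: (p1, p0, p2) → 52.6054
  f2: (p4, p0, p2) → 43.8072
  f3: (p4, p1, p0) → 47.3698
  f4: (p3, p1, p2) → 16.2937
  f5: (p3, p4, p2) → 18.0593
  f6: (p3, p4, p1) → 18.8838
Σ area = 197.019

Euler characteristic 5−9+6 = 2 ✓

facets=6 area=197.019


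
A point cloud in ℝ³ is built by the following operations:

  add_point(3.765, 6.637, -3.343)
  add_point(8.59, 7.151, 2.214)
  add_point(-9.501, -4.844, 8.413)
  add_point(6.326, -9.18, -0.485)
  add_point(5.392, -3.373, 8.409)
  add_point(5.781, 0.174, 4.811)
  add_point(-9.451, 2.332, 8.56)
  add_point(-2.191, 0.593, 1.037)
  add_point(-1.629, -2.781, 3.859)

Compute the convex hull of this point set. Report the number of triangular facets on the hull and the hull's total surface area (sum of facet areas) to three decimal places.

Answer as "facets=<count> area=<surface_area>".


facets=10 area=641.425

7 of the 9 inputs are extreme points: [0, 1, 2, 3, 4, 6, 7].

Triangle areas on the boundary:
  f1: (p0, p3, p1) → 59.1884
  f2: (p4, p3, p2) → 79.7417
  f3: (p4, p3, p1) → 67.2858
  f4: (p6, p0, p1) → 67.5013
  f5: (p6, p4, p2) → 53.4107
  f6: (p6, p4, p1) → 100.2051
  f7: (p7, p3, p2) → 75.8201
  f8: (p7, p0, p3) → 62.3151
  f9: (p7, p6, p2) → 37.4572
  f10: (p7, p6, p0) → 38.4999
Σ area = 641.425

Euler characteristic 7−15+10 = 2 ✓


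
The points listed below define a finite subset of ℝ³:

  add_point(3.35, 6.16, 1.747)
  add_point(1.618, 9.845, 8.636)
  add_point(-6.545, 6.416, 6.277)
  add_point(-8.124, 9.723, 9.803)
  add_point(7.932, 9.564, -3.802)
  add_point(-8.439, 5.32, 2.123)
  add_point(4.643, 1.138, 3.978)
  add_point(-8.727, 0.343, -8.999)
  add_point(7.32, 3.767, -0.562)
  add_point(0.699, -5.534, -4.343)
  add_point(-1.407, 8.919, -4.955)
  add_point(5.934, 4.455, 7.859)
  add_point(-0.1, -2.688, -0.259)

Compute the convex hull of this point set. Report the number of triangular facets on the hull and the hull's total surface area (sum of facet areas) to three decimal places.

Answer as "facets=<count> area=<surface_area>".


11 of the 13 inputs are extreme points: [1, 3, 4, 5, 6, 7, 8, 9, 10, 11, 12].

Area of each hull facet:
  f1: (p9, p4, p7) → 100.4671
  f2: (p10, p4, p7) → 40.6007
  f3: (p10, p3, p7) → 96.8428
  f4: (p10, p3, p4) → 73.1515
  f5: (p5, p9, p7) → 72.3058
  f6: (p5, p3, p7) → 5.4141
  f7: (p8, p9, p4) → 32.9508
  f8: (p8, p11, p4) → 25.8728
  f9: (p1, p3, p4) → 56.9358
  f10: (p1, p11, p4) → 44.5014
  f11: (p1, p11, p3) → 26.7394
  f12: (p6, p8, p9) → 33.1362
  f13: (p6, p8, p11) → 15.2673
  f14: (p12, p5, p9) → 22.3967
  f15: (p12, p5, p3) → 45.6627
  f16: (p12, p6, p9) → 14.1830
  f17: (p12, p11, p3) → 92.3996
  f18: (p12, p6, p11) → 8.4336
Σ area = 807.261

Euler: V−E+F = 11−27+18 = 2.

facets=18 area=807.261


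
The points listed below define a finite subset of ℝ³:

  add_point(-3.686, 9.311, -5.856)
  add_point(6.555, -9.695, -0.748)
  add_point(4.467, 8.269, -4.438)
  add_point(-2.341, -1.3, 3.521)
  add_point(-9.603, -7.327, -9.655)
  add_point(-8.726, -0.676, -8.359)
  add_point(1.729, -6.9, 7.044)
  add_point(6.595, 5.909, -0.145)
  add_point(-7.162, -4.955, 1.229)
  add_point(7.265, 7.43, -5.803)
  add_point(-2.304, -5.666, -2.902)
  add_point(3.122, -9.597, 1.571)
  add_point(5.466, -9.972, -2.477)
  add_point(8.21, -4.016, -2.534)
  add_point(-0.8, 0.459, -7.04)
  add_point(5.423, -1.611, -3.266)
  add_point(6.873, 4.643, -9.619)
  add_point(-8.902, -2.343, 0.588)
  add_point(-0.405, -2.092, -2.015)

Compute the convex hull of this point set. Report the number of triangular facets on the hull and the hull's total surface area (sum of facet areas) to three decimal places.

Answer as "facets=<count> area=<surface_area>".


facets=26 area=951.110

15 of the 19 inputs are extreme points: [0, 1, 2, 3, 4, 5, 6, 7, 8, 9, 11, 12, 13, 16, 17].

Area of each hull facet:
  f1: (p12, p16, p4) → 133.6161
  f2: (p12, p16, p13) → 27.9580
  f3: (p9, p16, p13) → 26.6587
  f4: (p9, p16, p0) → 26.3406
  f5: (p11, p12, p4) → 39.4857
  f6: (p1, p6, p13) → 29.4500
  f7: (p1, p12, p13) → 6.3691
  f8: (p1, p11, p6) → 9.4601
  f9: (p1, p11, p12) → 4.2700
  f10: (p5, p17, p4) → 31.0970
  f11: (p5, p17, p0) → 52.1167
  f12: (p5, p16, p4) → 51.2483
  f13: (p5, p16, p0) → 69.5828
  f14: (p8, p17, p4) → 18.0909
  f15: (p8, p17, p6) → 12.3237
  f16: (p8, p11, p4) → 63.7454
  f17: (p8, p11, p6) → 33.0429
  f18: (p3, p17, p0) → 50.0805
  f19: (p3, p17, p6) → 23.4990
  f20: (p7, p3, p6) → 46.0391
  f21: (p7, p6, p13) → 61.5479
  f22: (p7, p9, p13) → 30.4733
  f23: (p7, p3, p0) → 70.0341
  f24: (p2, p9, p0) → 7.9077
  f25: (p2, p7, p0) → 18.1246
  f26: (p2, p7, p9) → 8.5480
Σ area = 951.110

Euler characteristic 15−39+26 = 2 ✓


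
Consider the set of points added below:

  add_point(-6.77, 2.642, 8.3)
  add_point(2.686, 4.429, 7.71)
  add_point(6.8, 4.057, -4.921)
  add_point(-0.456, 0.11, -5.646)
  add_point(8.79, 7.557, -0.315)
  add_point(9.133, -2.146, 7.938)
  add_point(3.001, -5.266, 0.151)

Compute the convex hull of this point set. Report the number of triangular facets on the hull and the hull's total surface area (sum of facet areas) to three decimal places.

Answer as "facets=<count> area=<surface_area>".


facets=10 area=514.214

Points on the hull: [0, 1, 2, 3, 4, 5, 6] (7 of 7).

Triangle areas on the boundary:
  f1: (p3, p4, p0) → 99.4552
  f2: (p6, p5, p0) → 76.5422
  f3: (p6, p3, p0) → 62.9789
  f4: (p1, p5, p0) → 37.0080
  f5: (p1, p4, p0) → 37.8469
  f6: (p1, p4, p5) → 47.8751
  f7: (p2, p3, p4) → 19.8432
  f8: (p2, p6, p3) → 35.5463
  f9: (p2, p4, p5) → 38.9057
  f10: (p2, p6, p5) → 58.2123
Σ area = 514.214

Euler: V−E+F = 7−15+10 = 2.


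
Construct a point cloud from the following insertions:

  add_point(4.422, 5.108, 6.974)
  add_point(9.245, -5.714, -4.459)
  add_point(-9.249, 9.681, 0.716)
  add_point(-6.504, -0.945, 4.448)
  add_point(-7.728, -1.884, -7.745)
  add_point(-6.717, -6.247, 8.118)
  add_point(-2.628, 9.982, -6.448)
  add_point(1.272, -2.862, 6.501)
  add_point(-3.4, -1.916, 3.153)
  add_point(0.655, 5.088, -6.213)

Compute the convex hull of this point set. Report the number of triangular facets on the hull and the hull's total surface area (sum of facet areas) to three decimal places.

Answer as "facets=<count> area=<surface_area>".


8 of the 10 inputs are extreme points: [0, 1, 2, 4, 5, 6, 7, 9].

Area of each hull facet:
  f1: (p4, p5, p2) → 111.4193
  f2: (p4, p5, p1) → 139.4577
  f3: (p0, p5, p2) → 116.3237
  f4: (p6, p4, p2) → 61.7710
  f5: (p6, p0, p2) → 73.4186
  f6: (p6, p0, p1) → 126.7885
  f7: (p7, p5, p1) → 49.4782
  f8: (p7, p0, p1) → 59.4208
  f9: (p7, p0, p5) → 27.8328
  f10: (p9, p4, p1) → 76.5890
  f11: (p9, p6, p1) → 4.8421
  f12: (p9, p6, p4) → 32.3188
Σ area = 879.660

Check V−E+F: 8 − 18 + 12 = 2.

facets=12 area=879.660


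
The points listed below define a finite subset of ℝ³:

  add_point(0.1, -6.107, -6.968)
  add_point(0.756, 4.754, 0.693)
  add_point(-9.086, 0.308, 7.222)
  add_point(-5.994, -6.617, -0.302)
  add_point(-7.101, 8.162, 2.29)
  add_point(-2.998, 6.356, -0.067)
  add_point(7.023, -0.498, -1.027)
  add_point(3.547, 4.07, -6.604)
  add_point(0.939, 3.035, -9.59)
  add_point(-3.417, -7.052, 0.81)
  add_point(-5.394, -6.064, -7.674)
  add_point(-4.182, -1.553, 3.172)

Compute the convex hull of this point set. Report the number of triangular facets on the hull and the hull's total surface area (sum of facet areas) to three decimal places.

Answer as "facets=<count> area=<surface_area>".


facets=16 area=613.944

Extreme-point indices: [0, 1, 2, 3, 4, 6, 7, 8, 9, 10] — 10 of 12 on the boundary.

Area of each hull facet:
  f1: (p10, p4, p2) → 77.2849
  f2: (p10, p8, p4) → 84.6190
  f3: (p1, p6, p2) → 46.5375
  f4: (p1, p4, p2) → 41.2799
  f5: (p9, p6, p2) → 69.4171
  f6: (p0, p8, p6) → 46.7201
  f7: (p0, p10, p8) → 26.4170
  f8: (p0, p9, p6) → 45.2350
  f9: (p0, p9, p10) → 22.7656
  f10: (p7, p8, p4) → 29.5956
  f11: (p7, p1, p4) → 29.0612
  f12: (p7, p8, p6) → 12.5974
  f13: (p7, p1, p6) → 28.1191
  f14: (p3, p10, p2) → 29.2271
  f15: (p3, p9, p2) → 15.1145
  f16: (p3, p9, p10) → 9.9532
Σ area = 613.944

Euler characteristic 10−24+16 = 2 ✓


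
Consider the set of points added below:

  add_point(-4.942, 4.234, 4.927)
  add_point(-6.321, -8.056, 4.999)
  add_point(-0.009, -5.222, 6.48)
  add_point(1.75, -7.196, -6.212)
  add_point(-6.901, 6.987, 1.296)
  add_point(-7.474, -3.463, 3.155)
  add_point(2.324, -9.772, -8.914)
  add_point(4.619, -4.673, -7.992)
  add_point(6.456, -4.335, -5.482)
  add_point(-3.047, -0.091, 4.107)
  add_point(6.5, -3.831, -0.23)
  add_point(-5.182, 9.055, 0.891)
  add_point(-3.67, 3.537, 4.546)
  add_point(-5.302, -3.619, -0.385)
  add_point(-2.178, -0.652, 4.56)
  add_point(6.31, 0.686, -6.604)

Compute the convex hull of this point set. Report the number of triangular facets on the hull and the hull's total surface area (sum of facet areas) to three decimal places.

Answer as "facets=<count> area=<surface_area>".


Points on the hull: [0, 1, 2, 4, 5, 6, 7, 8, 10, 11, 12, 13, 15] (13 of 16).

Facet areas (half cross-product norm):
  f1: (p15, p11, p10) → 62.6735
  f2: (p2, p6, p10) → 52.2634
  f3: (p4, p6, p11) → 28.5588
  f4: (p8, p6, p10) → 17.2294
  f5: (p8, p15, p10) → 13.4735
  f6: (p7, p6, p11) → 46.2873
  f7: (p7, p15, p11) → 42.9262
  f8: (p7, p8, p6) → 7.8465
  f9: (p7, p8, p15) → 8.0217
  f10: (p12, p11, p10) → 41.3306
  f11: (p12, p2, p10) → 45.7785
  f12: (p1, p6, p5) → 41.6661
  f13: (p1, p2, p6) → 56.4222
  f14: (p13, p6, p5) → 12.6316
  f15: (p13, p4, p5) → 21.8706
  f16: (p13, p4, p6) → 53.5402
  f17: (p0, p12, p2) → 5.2582
  f18: (p0, p1, p2) → 37.9860
  f19: (p0, p1, p5) → 15.2154
  f20: (p0, p4, p5) → 19.9779
  f21: (p0, p4, p11) → 6.4716
  f22: (p0, p12, p11) → 4.5964
Σ area = 642.026

Check V−E+F: 13 − 33 + 22 = 2.

facets=22 area=642.026


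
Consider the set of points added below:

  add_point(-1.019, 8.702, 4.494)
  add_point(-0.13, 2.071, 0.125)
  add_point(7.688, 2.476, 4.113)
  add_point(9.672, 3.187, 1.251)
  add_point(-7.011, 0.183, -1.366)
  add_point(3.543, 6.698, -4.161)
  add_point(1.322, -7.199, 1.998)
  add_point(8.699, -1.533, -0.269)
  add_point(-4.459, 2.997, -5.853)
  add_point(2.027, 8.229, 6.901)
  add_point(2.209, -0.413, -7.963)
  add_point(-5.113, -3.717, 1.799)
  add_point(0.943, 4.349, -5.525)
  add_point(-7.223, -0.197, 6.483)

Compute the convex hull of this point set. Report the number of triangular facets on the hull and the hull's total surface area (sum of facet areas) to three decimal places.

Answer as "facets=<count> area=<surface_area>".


facets=22 area=647.787

Hull vertices (13/14): indices [0, 2, 3, 4, 5, 6, 7, 8, 9, 10, 11, 12, 13].

Facet areas (half cross-product norm):
  f1: (p2, p6, p13) → 69.2509
  f2: (p11, p6, p13) → 19.0890
  f3: (p11, p10, p6) → 43.0948
  f4: (p7, p10, p3) → 24.7858
  f5: (p7, p10, p6) → 46.9622
  f6: (p7, p2, p3) → 8.9681
  f7: (p7, p2, p6) → 28.7171
  f8: (p5, p10, p3) → 36.3149
  f9: (p5, p8, p0) → 44.2419
  f10: (p9, p2, p3) → 13.1579
  f11: (p9, p5, p3) → 44.7598
  f12: (p9, p5, p0) → 19.2980
  f13: (p9, p0, p13) → 20.9910
  f14: (p9, p2, p13) → 53.4350
  f15: (p4, p11, p10) → 30.4736
  f16: (p4, p8, p10) → 21.2567
  f17: (p4, p11, p13) → 16.6555
  f18: (p4, p0, p13) → 42.1436
  f19: (p4, p8, p0) → 34.5260
  f20: (p12, p8, p10) → 15.3322
  f21: (p12, p5, p10) → 8.6808
  f22: (p12, p5, p8) → 5.6517
Σ area = 647.787

Check V−E+F: 13 − 33 + 22 = 2.


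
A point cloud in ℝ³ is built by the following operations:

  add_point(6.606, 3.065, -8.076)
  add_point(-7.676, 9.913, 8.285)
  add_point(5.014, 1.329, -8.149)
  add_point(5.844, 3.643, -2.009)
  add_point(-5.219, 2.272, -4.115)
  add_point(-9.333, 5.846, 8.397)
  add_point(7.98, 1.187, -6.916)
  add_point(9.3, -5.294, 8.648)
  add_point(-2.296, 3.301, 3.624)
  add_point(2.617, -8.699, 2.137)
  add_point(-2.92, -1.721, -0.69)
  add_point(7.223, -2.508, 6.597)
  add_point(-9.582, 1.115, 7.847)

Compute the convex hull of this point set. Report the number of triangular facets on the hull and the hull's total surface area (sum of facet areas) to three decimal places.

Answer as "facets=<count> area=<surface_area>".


11 of the 13 inputs are extreme points: [0, 1, 2, 3, 4, 5, 6, 7, 9, 10, 12].

Area of each hull facet:
  f1: (p9, p7, p12) → 82.5816
  f2: (p5, p7, p12) → 45.8936
  f3: (p5, p1, p7) → 47.1364
  f4: (p3, p1, p7) → 129.7426
  f5: (p4, p9, p2) → 75.2518
  f6: (p4, p5, p12) → 30.4889
  f7: (p4, p5, p1) → 29.8096
  f8: (p6, p3, p7) → 40.6019
  f9: (p6, p9, p7) → 71.5056
  f10: (p6, p9, p2) → 23.1502
  f11: (p0, p3, p1) → 40.4411
  f12: (p0, p4, p1) → 84.9542
  f13: (p0, p4, p2) → 10.8472
  f14: (p0, p6, p2) → 3.0235
  f15: (p0, p6, p3) → 7.5987
  f16: (p10, p9, p12) → 49.7129
  f17: (p10, p4, p12) → 32.1066
  f18: (p10, p4, p9) → 9.3706
Σ area = 814.217

Euler characteristic 11−27+18 = 2 ✓

facets=18 area=814.217


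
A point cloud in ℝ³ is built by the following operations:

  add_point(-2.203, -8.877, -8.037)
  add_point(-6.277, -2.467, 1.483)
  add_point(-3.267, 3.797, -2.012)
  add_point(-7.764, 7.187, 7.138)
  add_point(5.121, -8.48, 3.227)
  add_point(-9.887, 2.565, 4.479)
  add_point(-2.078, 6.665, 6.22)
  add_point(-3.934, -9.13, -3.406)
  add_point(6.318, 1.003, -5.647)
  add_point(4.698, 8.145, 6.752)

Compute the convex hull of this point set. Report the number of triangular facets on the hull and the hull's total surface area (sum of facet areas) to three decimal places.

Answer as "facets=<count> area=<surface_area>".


facets=12 area=753.135

Extreme-point indices: [0, 2, 3, 4, 5, 7, 8, 9] — 8 of 10 on the boundary.

Triangle areas on the boundary:
  f1: (p4, p7, p5) → 86.0132
  f2: (p4, p9, p8) → 91.2657
  f3: (p0, p7, p5) → 30.9036
  f4: (p0, p4, p8) → 75.9791
  f5: (p0, p4, p7) → 26.8167
  f6: (p3, p4, p5) → 52.3988
  f7: (p3, p4, p9) → 106.1876
  f8: (p2, p0, p5) → 64.0177
  f9: (p2, p0, p8) → 66.7121
  f10: (p2, p3, p5) → 26.8108
  f11: (p2, p9, p8) → 65.0411
  f12: (p2, p3, p9) → 60.9880
Σ area = 753.135

Check V−E+F: 8 − 18 + 12 = 2.


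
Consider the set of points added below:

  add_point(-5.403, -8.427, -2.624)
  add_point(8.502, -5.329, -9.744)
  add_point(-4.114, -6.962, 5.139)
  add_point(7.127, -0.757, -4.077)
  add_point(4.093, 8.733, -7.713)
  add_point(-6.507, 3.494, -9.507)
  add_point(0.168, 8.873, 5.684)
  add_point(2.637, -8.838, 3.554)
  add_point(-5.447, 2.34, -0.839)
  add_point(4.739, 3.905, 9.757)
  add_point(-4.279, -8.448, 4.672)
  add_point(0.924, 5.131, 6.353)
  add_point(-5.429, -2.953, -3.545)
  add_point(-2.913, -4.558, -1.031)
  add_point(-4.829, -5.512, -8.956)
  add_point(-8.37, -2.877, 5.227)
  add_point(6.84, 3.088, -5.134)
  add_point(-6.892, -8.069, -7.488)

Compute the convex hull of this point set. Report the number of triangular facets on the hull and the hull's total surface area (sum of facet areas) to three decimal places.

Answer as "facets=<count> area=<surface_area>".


facets=22 area=1093.312

Extreme-point indices: [0, 1, 2, 4, 5, 6, 7, 9, 10, 14, 15, 16, 17] — 13 of 18 on the boundary.

Triangle areas on the boundary:
  f1: (p5, p6, p15) → 109.6421
  f2: (p9, p6, p15) → 56.6159
  f3: (p9, p7, p1) → 106.3514
  f4: (p4, p5, p1) → 87.6314
  f5: (p4, p5, p6) → 83.0555
  f6: (p4, p9, p6) → 52.0222
  f7: (p17, p5, p15) → 79.3351
  f8: (p17, p7, p1) → 98.6372
  f9: (p16, p9, p1) → 61.7920
  f10: (p16, p4, p1) → 26.2408
  f11: (p16, p4, p9) → 49.1505
  f12: (p10, p17, p15) → 43.0348
  f13: (p10, p9, p7) → 50.2484
  f14: (p14, p5, p1) → 60.4402
  f15: (p14, p17, p1) → 19.1141
  f16: (p14, p17, p5) → 12.9954
  f17: (p0, p17, p7) → 14.9970
  f18: (p0, p10, p7) → 25.8981
  f19: (p0, p10, p17) → 2.9816
  f20: (p2, p9, p15) → 43.3888
  f21: (p2, p10, p15) → 3.7465
  f22: (p2, p10, p9) → 5.9932
Σ area = 1093.312

Euler characteristic 13−33+22 = 2 ✓


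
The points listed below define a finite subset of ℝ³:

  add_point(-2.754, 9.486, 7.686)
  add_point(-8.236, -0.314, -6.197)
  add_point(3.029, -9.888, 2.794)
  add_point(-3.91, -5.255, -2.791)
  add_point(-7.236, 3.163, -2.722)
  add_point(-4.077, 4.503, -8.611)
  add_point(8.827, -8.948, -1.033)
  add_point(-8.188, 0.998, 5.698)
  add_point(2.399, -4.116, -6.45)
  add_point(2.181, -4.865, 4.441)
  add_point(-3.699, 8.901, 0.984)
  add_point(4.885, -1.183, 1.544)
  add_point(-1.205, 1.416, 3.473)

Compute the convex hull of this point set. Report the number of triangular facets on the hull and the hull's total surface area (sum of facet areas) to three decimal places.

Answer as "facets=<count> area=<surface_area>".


facets=20 area=723.276

Hull vertices (12/13): indices [0, 1, 2, 3, 4, 5, 6, 7, 8, 9, 10, 11].

Triangle areas on the boundary:
  f1: (p8, p5, p1) → 36.0860
  f2: (p8, p5, p6) → 24.2084
  f3: (p10, p7, p0) → 32.8694
  f4: (p3, p7, p1) → 40.8216
  f5: (p3, p8, p1) → 26.9139
  f6: (p3, p8, p6) → 34.9666
  f7: (p2, p3, p6) → 34.4381
  f8: (p2, p3, p7) → 56.8429
  f9: (p4, p5, p1) → 15.8834
  f10: (p4, p10, p5) → 26.1723
  f11: (p4, p7, p1) → 19.3202
  f12: (p4, p10, p7) → 32.7424
  f13: (p11, p5, p6) → 61.1431
  f14: (p11, p10, p5) → 67.6773
  f15: (p11, p0, p6) → 13.4756
  f16: (p11, p10, p0) → 44.9240
  f17: (p9, p7, p0) → 61.4885
  f18: (p9, p2, p7) → 24.9352
  f19: (p9, p0, p6) → 49.8847
  f20: (p9, p2, p6) → 18.4825
Σ area = 723.276

Euler characteristic 12−30+20 = 2 ✓


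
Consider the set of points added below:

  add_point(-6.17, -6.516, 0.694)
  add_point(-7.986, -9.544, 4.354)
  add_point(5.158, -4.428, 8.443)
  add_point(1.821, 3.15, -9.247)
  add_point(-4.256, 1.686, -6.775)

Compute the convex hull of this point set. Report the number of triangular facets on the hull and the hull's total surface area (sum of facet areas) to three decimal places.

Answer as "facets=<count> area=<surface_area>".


5 of the 5 inputs are extreme points: [0, 1, 2, 3, 4].

Triangle areas on the boundary:
  f1: (p3, p2, p1) → 138.0925
  f2: (p4, p2, p1) → 115.3150
  f3: (p4, p3, p2) → 63.3329
  f4: (p0, p3, p1) → 7.0229
  f5: (p0, p4, p1) → 6.7197
  f6: (p0, p4, p3) → 31.4372
Σ area = 361.920

Euler characteristic 5−9+6 = 2 ✓

facets=6 area=361.920


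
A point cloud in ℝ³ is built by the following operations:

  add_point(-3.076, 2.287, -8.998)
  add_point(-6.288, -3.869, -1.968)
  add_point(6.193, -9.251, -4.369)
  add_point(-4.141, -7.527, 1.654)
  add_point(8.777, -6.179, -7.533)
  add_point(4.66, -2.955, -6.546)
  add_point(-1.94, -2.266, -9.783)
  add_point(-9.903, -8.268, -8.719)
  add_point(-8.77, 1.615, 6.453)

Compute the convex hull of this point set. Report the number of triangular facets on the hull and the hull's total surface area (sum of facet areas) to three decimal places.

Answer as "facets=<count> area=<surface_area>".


Points on the hull: [0, 2, 3, 4, 5, 6, 7, 8] (8 of 9).

Triangle areas on the boundary:
  f1: (p8, p0, p7) → 100.5131
  f2: (p3, p8, p7) → 65.5831
  f3: (p6, p4, p7) → 50.1593
  f4: (p6, p0, p7) → 22.2041
  f5: (p6, p0, p4) → 23.7933
  f6: (p5, p0, p4) → 11.1435
  f7: (p5, p8, p4) → 30.0793
  f8: (p5, p8, p0) → 79.5988
  f9: (p2, p8, p4) → 51.0667
  f10: (p2, p3, p8) → 50.3529
  f11: (p2, p4, p7) → 40.8431
  f12: (p2, p3, p7) → 71.8069
Σ area = 597.144

Euler: V−E+F = 8−18+12 = 2.

facets=12 area=597.144


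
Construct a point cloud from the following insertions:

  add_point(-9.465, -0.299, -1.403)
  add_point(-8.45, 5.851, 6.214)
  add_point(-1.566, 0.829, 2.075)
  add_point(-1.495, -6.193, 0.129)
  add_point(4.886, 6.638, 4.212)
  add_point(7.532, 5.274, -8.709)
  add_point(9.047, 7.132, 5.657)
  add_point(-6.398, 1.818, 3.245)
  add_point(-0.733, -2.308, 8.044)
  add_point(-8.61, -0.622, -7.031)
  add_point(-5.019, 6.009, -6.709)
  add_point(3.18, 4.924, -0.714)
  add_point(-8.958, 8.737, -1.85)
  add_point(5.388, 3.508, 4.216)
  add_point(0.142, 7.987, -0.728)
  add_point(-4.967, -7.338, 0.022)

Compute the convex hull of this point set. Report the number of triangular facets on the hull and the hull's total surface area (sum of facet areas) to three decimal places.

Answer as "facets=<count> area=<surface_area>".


facets=18 area=868.057

11 of the 16 inputs are extreme points: [0, 1, 3, 5, 6, 8, 9, 10, 12, 14, 15].

Area of each hull facet:
  f1: (p1, p15, p0) → 39.3052
  f2: (p1, p12, p0) → 35.9807
  f3: (p1, p12, p6) → 75.2995
  f4: (p9, p15, p0) → 24.1398
  f5: (p9, p5, p15) → 89.6955
  f6: (p9, p12, p0) → 25.8324
  f7: (p3, p5, p6) → 115.4202
  f8: (p3, p5, p15) → 22.3578
  f9: (p14, p5, p6) → 61.0037
  f10: (p14, p12, p6) → 24.1384
  f11: (p14, p12, p5) → 41.8208
  f12: (p8, p1, p6) → 78.4600
  f13: (p8, p1, p15) → 58.9249
  f14: (p8, p3, p6) → 59.7501
  f15: (p8, p3, p15) → 15.6897
  f16: (p10, p12, p5) → 30.8479
  f17: (p10, p9, p5) → 43.7848
  f18: (p10, p9, p12) → 25.6055
Σ area = 868.057

Check V−E+F: 11 − 27 + 18 = 2.


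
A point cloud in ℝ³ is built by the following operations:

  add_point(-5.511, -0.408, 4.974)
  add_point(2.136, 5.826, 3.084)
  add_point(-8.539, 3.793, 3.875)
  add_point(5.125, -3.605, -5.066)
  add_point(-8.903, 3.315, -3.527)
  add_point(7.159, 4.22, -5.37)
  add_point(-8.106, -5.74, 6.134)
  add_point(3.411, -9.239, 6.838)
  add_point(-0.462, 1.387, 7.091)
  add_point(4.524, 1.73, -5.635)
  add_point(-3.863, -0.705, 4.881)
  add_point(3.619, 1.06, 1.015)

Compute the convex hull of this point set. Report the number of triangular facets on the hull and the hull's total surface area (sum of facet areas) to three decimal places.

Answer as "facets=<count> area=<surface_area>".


Extreme-point indices: [1, 2, 3, 4, 5, 6, 7, 8, 9] — 9 of 12 on the boundary.

Area of each hull facet:
  f1: (p1, p5, p4) → 65.2748
  f2: (p1, p7, p5) → 77.6067
  f3: (p3, p7, p5) → 47.2379
  f4: (p3, p6, p4) → 99.9901
  f5: (p3, p6, p7) → 79.9579
  f6: (p8, p1, p7) → 32.1621
  f7: (p8, p6, p7) → 54.6474
  f8: (p9, p5, p4) → 19.4990
  f9: (p9, p3, p4) → 36.1339
  f10: (p9, p3, p5) → 7.9332
  f11: (p2, p6, p4) → 35.8885
  f12: (p2, p8, p6) → 40.8949
  f13: (p2, p1, p4) → 40.4542
  f14: (p2, p8, p1) → 29.3785
Σ area = 667.059

Check V−E+F: 9 − 21 + 14 = 2.

facets=14 area=667.059


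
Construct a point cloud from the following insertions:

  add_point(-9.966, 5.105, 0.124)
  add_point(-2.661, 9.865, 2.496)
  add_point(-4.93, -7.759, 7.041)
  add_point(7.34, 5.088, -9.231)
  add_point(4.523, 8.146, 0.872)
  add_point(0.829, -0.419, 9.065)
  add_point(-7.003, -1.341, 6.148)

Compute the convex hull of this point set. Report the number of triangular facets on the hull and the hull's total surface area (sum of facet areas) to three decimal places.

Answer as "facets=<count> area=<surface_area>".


facets=10 area=594.824

Extreme-point indices: [0, 1, 2, 3, 4, 5, 6] — 7 of 7 on the boundary.

Triangle areas on the boundary:
  f1: (p2, p3, p0) → 151.5439
  f2: (p5, p2, p3) → 94.1592
  f3: (p1, p3, p0) → 72.0268
  f4: (p6, p2, p0) → 17.4041
  f5: (p6, p5, p2) → 27.8628
  f6: (p6, p1, p0) → 41.9661
  f7: (p6, p1, p5) → 50.0477
  f8: (p4, p5, p3) → 58.9686
  f9: (p4, p1, p3) → 35.6082
  f10: (p4, p1, p5) → 45.2371
Σ area = 594.824

Euler: V−E+F = 7−15+10 = 2.


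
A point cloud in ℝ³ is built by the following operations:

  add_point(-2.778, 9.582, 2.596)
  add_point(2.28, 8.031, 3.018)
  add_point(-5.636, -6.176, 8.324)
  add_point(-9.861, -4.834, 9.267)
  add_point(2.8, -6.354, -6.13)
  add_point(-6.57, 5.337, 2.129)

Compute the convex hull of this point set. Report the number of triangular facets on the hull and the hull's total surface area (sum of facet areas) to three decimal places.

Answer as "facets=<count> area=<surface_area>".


facets=8 area=463.497

Points on the hull: [0, 1, 2, 3, 4, 5] (6 of 6).

Facet areas (half cross-product norm):
  f1: (p1, p0, p3) → 45.8445
  f2: (p1, p0, p4) → 44.0141
  f3: (p2, p4, p3) → 28.7335
  f4: (p2, p1, p3) → 37.5356
  f5: (p2, p1, p4) → 124.6118
  f6: (p5, p4, p3) → 108.9875
  f7: (p5, p0, p3) → 25.7479
  f8: (p5, p0, p4) → 48.0217
Σ area = 463.497

Euler: V−E+F = 6−12+8 = 2.


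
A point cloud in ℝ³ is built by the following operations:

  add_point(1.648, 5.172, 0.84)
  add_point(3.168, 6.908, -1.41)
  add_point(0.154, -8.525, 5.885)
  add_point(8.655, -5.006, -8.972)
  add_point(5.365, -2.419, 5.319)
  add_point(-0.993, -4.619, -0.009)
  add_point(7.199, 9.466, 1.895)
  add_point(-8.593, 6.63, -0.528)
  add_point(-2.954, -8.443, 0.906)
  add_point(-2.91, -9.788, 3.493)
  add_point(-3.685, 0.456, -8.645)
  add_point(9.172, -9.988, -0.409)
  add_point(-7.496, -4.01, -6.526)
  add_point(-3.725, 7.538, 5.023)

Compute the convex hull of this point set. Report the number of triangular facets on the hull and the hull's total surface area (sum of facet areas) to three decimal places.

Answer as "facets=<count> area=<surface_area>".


facets=18 area=976.619

11 of the 14 inputs are extreme points: [1, 2, 3, 4, 6, 7, 9, 10, 11, 12, 13].

Facet areas (half cross-product norm):
  f1: (p3, p6, p11) → 89.4897
  f2: (p12, p3, p11) → 81.0857
  f3: (p1, p6, p7) → 25.7338
  f4: (p1, p3, p6) → 40.6709
  f5: (p10, p12, p7) → 35.0747
  f6: (p10, p12, p3) → 40.4808
  f7: (p10, p1, p7) → 58.8165
  f8: (p10, p1, p3) → 76.6091
  f9: (p13, p6, p7) → 38.5337
  f10: (p4, p6, p11) → 55.5366
  f11: (p4, p2, p11) → 39.4904
  f12: (p4, p13, p6) → 66.8735
  f13: (p4, p13, p2) → 53.8328
  f14: (p9, p12, p7) → 76.2211
  f15: (p9, p13, p7) → 63.9670
  f16: (p9, p13, p2) → 33.6666
  f17: (p9, p12, p11) → 78.5085
  f18: (p9, p2, p11) → 22.0280
Σ area = 976.619

Euler characteristic 11−27+18 = 2 ✓


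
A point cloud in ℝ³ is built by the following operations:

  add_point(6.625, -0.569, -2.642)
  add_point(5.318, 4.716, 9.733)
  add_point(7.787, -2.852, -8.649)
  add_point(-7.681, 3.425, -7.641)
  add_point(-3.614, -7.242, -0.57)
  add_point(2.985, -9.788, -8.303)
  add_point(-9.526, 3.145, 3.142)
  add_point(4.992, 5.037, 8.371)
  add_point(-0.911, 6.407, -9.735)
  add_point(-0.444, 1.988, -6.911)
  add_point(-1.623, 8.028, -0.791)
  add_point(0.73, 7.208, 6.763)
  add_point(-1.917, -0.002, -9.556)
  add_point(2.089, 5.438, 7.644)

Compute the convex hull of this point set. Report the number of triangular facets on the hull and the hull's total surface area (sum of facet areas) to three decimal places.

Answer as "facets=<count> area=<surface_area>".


facets=18 area=854.515

Hull vertices (11/14): indices [1, 2, 3, 4, 5, 6, 7, 8, 10, 11, 12].

Facet areas (half cross-product norm):
  f1: (p1, p5, p2) → 82.8107
  f2: (p4, p1, p6) → 99.3658
  f3: (p4, p1, p5) → 91.5238
  f4: (p4, p3, p6) → 64.1282
  f5: (p4, p3, p5) → 70.3638
  f6: (p12, p3, p5) → 24.3680
  f7: (p12, p8, p3) → 21.2022
  f8: (p12, p5, p2) → 40.7659
  f9: (p12, p8, p2) → 32.6648
  f10: (p7, p1, p2) → 9.3946
  f11: (p7, p8, p2) → 114.3002
  f12: (p10, p7, p8) → 39.1138
  f13: (p10, p3, p6) → 46.8557
  f14: (p10, p8, p3) → 33.7770
  f15: (p11, p7, p1) → 2.9274
  f16: (p11, p10, p7) → 16.1033
  f17: (p11, p1, p6) → 25.4466
  f18: (p11, p10, p6) → 39.4037
Σ area = 854.515

Euler characteristic 11−27+18 = 2 ✓


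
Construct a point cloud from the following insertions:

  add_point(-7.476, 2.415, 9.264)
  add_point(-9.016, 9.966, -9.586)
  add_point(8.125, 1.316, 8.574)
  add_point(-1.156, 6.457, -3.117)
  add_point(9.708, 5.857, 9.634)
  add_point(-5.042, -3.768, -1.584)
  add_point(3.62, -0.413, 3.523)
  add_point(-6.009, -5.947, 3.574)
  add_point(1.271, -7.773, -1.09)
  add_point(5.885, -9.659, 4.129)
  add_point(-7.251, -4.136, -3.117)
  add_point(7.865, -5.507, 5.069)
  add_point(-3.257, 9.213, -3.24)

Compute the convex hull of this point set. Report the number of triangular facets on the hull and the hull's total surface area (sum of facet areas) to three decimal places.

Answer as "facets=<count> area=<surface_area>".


facets=18 area=938.697

Extreme-point indices: [0, 1, 2, 3, 4, 7, 8, 9, 10, 11, 12] — 11 of 13 on the boundary.

Area of each hull facet:
  f1: (p10, p0, p1) → 109.1924
  f2: (p12, p0, p1) → 56.3188
  f3: (p12, p0, p4) → 121.8414
  f4: (p2, p0, p4) → 37.3600
  f5: (p2, p0, p9) → 93.8064
  f6: (p2, p11, p4) → 6.9957
  f7: (p2, p11, p9) → 8.1483
  f8: (p7, p0, p9) → 59.5672
  f9: (p7, p10, p0) → 34.4037
  f10: (p3, p11, p4) → 97.4617
  f11: (p3, p12, p1) → 12.9057
  f12: (p3, p12, p4) → 25.9818
  f13: (p8, p11, p9) → 16.6547
  f14: (p8, p10, p1) → 62.4979
  f15: (p8, p3, p1) → 66.8813
  f16: (p8, p3, p11) → 67.7806
  f17: (p8, p7, p9) → 31.2486
  f18: (p8, p7, p10) → 29.6512
Σ area = 938.697

Check V−E+F: 11 − 27 + 18 = 2.


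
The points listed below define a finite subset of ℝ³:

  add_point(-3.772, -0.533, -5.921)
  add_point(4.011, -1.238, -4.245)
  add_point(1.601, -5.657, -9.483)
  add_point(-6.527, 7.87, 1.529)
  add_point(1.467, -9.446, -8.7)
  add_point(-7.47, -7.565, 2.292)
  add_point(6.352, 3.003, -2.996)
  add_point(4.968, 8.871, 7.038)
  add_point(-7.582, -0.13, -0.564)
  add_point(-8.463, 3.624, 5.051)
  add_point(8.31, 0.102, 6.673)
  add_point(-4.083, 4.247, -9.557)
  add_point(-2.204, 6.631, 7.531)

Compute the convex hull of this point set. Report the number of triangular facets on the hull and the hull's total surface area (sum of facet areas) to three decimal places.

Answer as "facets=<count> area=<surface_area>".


Points on the hull: [2, 3, 4, 5, 6, 7, 8, 9, 10, 11, 12] (11 of 13).

Per-facet area ½‖(b−a)×(c−a)‖:
  f1: (p5, p4, p10) → 123.1124
  f2: (p5, p11, p4) → 100.4818
  f3: (p12, p7, p10) → 35.2858
  f4: (p12, p5, p9) → 39.0491
  f5: (p12, p5, p10) → 97.1603
  f6: (p8, p11, p9) → 30.9407
  f7: (p8, p5, p9) → 26.4597
  f8: (p8, p5, p11) → 30.7359
  f9: (p2, p11, p4) → 12.2323
  f10: (p6, p7, p11) → 69.0793
  f11: (p6, p2, p11) → 60.8554
  f12: (p6, p7, p10) → 46.1420
  f13: (p6, p4, p10) → 73.3701
  f14: (p6, p2, p4) → 17.9453
  f15: (p3, p7, p11) → 73.9507
  f16: (p3, p12, p7) → 25.2515
  f17: (p3, p11, p9) → 31.8100
  f18: (p3, p12, p9) → 19.9844
Σ area = 913.847

Euler: V−E+F = 11−27+18 = 2.

facets=18 area=913.847


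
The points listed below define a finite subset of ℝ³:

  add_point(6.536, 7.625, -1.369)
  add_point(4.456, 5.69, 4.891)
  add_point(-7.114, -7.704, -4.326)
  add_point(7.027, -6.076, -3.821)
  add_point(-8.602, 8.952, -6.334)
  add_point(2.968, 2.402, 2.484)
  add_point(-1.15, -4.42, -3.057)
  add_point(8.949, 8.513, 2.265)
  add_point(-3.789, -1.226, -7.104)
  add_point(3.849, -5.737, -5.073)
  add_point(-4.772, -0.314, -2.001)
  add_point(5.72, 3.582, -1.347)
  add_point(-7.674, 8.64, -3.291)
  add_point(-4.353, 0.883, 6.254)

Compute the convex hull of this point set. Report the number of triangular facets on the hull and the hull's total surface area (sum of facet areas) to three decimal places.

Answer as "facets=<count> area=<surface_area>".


Extreme-point indices: [0, 1, 2, 3, 4, 7, 8, 9, 12, 13] — 10 of 14 on the boundary.

Triangle areas on the boundary:
  f1: (p3, p13, p2) → 94.6151
  f2: (p12, p7, p4) → 22.8648
  f3: (p12, p2, p4) → 26.1613
  f4: (p12, p13, p2) → 85.8444
  f5: (p0, p7, p4) → 23.5262
  f6: (p0, p3, p7) → 29.3608
  f7: (p8, p2, p4) → 36.9152
  f8: (p8, p0, p4) → 80.2085
  f9: (p1, p12, p7) → 42.4255
  f10: (p1, p12, p13) → 63.6474
  f11: (p1, p3, p7) → 43.9978
  f12: (p1, p3, p13) → 74.4573
  f13: (p9, p3, p2) → 9.5320
  f14: (p9, p8, p2) → 35.1433
  f15: (p9, p0, p3) → 23.8514
  f16: (p9, p8, p0) → 62.2114
Σ area = 754.762

Check V−E+F: 10 − 24 + 16 = 2.

facets=16 area=754.762


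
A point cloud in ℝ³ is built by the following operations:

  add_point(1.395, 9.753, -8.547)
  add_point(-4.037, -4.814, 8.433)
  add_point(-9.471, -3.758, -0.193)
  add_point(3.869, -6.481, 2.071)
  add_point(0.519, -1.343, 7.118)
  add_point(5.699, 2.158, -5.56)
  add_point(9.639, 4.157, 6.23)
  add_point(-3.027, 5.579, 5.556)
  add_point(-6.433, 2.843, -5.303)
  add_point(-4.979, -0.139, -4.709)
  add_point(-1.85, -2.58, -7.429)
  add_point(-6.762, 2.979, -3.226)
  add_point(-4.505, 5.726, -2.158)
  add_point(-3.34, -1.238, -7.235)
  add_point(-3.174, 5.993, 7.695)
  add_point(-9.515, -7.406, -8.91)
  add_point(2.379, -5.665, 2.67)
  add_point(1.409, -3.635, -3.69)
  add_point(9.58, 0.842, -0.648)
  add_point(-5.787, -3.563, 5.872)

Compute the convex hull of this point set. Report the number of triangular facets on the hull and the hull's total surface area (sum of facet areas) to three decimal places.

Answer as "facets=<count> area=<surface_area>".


Hull vertices (15/20): indices [0, 1, 2, 3, 5, 6, 8, 10, 11, 12, 14, 15, 17, 18, 19].

Triangle areas on the boundary:
  f1: (p18, p0, p6) → 53.6981
  f2: (p14, p0, p6) → 106.0847
  f3: (p14, p1, p6) → 70.6714
  f4: (p5, p18, p0) → 21.0484
  f5: (p2, p1, p15) → 32.6229
  f6: (p2, p11, p15) → 37.1706
  f7: (p2, p11, p14) → 46.7328
  f8: (p10, p0, p15) → 41.7119
  f9: (p10, p5, p0) → 41.9984
  f10: (p17, p10, p15) → 19.4908
  f11: (p17, p5, p18) → 23.8196
  f12: (p17, p10, p5) → 18.8768
  f13: (p3, p18, p6) → 36.8237
  f14: (p3, p1, p6) → 65.7965
  f15: (p3, p17, p18) → 31.3386
  f16: (p3, p1, p15) → 87.4696
  f17: (p3, p17, p15) → 37.0027
  f18: (p8, p0, p15) → 45.6039
  f19: (p8, p11, p15) → 11.2300
  f20: (p12, p14, p0) → 39.2663
  f21: (p12, p11, p14) → 17.0285
  f22: (p12, p8, p0) → 22.3880
  f23: (p12, p8, p11) → 3.8005
  f24: (p19, p14, p1) → 16.7905
  f25: (p19, p2, p1) → 4.7772
  f26: (p19, p2, p14) → 33.9303
Σ area = 967.173

Check V−E+F: 15 − 39 + 26 = 2.

facets=26 area=967.173


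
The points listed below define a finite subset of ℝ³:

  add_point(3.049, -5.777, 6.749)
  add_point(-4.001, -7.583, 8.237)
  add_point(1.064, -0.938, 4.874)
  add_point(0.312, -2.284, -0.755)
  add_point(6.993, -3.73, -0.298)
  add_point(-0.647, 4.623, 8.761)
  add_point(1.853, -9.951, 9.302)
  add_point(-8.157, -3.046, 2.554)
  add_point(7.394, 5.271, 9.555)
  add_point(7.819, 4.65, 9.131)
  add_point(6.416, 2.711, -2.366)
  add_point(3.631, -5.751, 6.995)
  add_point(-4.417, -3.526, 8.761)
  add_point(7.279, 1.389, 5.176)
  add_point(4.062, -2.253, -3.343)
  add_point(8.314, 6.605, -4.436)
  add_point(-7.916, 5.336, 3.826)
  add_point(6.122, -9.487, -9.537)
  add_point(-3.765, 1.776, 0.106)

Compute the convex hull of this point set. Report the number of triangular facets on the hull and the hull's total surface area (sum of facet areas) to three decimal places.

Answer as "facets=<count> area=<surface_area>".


facets=20 area=977.320

Hull vertices (12/19): indices [1, 4, 5, 6, 7, 8, 9, 12, 15, 16, 17, 18].

Area of each hull facet:
  f1: (p16, p17, p7) → 77.1698
  f2: (p16, p8, p15) → 110.2647
  f3: (p9, p8, p15) → 5.4269
  f4: (p9, p8, p6) → 5.9980
  f5: (p18, p17, p15) → 110.0578
  f6: (p18, p16, p15) → 38.1448
  f7: (p18, p16, p17) → 7.0951
  f8: (p12, p8, p6) → 65.7105
  f9: (p12, p16, p7) → 30.7057
  f10: (p4, p17, p15) → 60.1792
  f11: (p4, p9, p15) → 66.5497
  f12: (p4, p6, p17) → 64.0596
  f13: (p4, p9, p6) → 77.4110
  f14: (p5, p16, p8) → 17.8408
  f15: (p5, p12, p8) → 31.7424
  f16: (p5, p12, p16) → 38.0719
  f17: (p1, p12, p7) → 14.9306
  f18: (p1, p12, p6) → 11.8478
  f19: (p1, p17, p7) → 82.2734
  f20: (p1, p6, p17) → 61.8399
Σ area = 977.320

Euler characteristic 12−30+20 = 2 ✓


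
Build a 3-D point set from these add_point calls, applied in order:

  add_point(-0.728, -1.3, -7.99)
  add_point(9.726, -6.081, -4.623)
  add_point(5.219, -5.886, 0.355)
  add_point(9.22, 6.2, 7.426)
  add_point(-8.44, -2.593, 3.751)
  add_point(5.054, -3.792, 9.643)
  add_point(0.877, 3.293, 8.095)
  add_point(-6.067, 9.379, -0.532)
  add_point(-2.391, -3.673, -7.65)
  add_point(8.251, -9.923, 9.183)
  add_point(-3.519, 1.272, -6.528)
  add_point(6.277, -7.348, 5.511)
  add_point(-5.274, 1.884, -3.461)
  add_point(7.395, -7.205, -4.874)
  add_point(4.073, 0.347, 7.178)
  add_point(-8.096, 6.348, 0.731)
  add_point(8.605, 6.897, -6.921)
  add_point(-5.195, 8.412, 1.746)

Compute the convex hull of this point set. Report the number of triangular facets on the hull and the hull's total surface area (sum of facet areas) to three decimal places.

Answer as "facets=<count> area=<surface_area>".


14 of the 18 inputs are extreme points: [0, 1, 3, 4, 5, 6, 7, 8, 9, 10, 13, 15, 16, 17].

Per-facet area ½‖(b−a)×(c−a)‖:
  f1: (p9, p5, p4) → 45.2694
  f2: (p9, p8, p4) → 120.9215
  f3: (p6, p5, p4) → 49.5296
  f4: (p15, p8, p4) → 59.6612
  f5: (p15, p6, p4) → 51.6951
  f6: (p0, p16, p1) → 67.9362
  f7: (p13, p9, p1) → 18.6048
  f8: (p13, p9, p8) → 71.7699
  f9: (p13, p0, p1) → 12.0033
  f10: (p13, p0, p8) → 15.3190
  f11: (p3, p6, p5) → 36.4821
  f12: (p3, p9, p5) → 30.2582
  f13: (p3, p16, p7) → 109.1561
  f14: (p3, p16, p1) → 92.6578
  f15: (p3, p9, p1) → 108.5210
  f16: (p10, p15, p7) → 19.1811
  f17: (p10, p15, p8) → 17.3728
  f18: (p10, p0, p8) → 5.9136
  f19: (p10, p16, p7) → 69.2574
  f20: (p10, p0, p16) → 25.2969
  f21: (p17, p15, p7) → 4.6439
  f22: (p17, p15, p6) → 17.5706
  f23: (p17, p3, p7) → 15.1822
  f24: (p17, p3, p6) → 42.1954
Σ area = 1106.399

Check V−E+F: 14 − 36 + 24 = 2.

facets=24 area=1106.399
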